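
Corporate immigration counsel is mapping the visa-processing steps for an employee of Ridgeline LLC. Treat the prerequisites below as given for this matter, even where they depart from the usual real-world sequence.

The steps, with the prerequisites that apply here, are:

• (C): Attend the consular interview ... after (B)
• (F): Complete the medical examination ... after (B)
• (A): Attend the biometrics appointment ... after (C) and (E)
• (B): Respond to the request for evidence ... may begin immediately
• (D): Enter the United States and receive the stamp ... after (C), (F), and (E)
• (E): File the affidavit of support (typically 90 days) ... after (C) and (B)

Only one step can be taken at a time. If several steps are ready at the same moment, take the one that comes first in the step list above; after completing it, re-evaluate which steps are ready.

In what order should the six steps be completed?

(B) (C) (F) (E) (A) (D)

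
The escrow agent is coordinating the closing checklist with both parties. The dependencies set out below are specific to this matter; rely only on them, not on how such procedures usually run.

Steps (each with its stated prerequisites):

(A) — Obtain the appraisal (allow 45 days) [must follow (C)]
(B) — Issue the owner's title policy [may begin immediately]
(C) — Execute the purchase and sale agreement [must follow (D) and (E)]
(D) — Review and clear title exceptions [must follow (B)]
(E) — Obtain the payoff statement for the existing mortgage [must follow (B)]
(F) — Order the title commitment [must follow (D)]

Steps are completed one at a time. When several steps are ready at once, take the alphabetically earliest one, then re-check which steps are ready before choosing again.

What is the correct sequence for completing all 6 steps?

(B), (D), (E), (C), (A), (F)

Only (B) has no prerequisites, so it is first.
Now (D) and (E) have their prerequisites met. (D) has the earlier label, so (D) next.
(F) now also ready, so the ready set is {(E), (F)}; (E) has the earlier label → (E).
Now (C) and (F) have their prerequisites met. (C) has the earlier label, so (C) next.
(A) now also ready, so the ready set is {(A), (F)}; (A) has the earlier label → (A).
(F) is the only step now ready → (F).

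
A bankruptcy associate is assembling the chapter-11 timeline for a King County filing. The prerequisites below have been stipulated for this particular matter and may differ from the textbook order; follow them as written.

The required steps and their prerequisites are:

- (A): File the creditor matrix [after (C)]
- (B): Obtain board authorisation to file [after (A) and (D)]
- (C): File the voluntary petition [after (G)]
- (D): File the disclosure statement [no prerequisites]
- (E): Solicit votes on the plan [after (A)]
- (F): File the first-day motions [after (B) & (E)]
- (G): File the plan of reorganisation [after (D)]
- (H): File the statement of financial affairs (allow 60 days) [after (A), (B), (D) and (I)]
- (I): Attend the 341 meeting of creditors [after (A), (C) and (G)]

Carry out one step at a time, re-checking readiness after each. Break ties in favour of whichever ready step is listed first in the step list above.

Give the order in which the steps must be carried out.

(D) has no prerequisites → (D) first.
(G) needed (D), now all done → (G).
Next only (C) has its prerequisites met → (C).
Next only (A) has its prerequisites met → (A).
Now (B), (E) and (I) have their prerequisites met. (B) is listed earlier, so (B) next.
Now (E) and (I) have their prerequisites met. (E) is listed earlier, so (E) next.
(F) now also ready, so the ready set is {(F), (I)}; (F) is listed earlier → (F).
(I) is the only step now ready → (I).
(H) needed (A), (B), (D) and (I), now all done → (H).

(D) → (G) → (C) → (A) → (B) → (E) → (F) → (I) → (H)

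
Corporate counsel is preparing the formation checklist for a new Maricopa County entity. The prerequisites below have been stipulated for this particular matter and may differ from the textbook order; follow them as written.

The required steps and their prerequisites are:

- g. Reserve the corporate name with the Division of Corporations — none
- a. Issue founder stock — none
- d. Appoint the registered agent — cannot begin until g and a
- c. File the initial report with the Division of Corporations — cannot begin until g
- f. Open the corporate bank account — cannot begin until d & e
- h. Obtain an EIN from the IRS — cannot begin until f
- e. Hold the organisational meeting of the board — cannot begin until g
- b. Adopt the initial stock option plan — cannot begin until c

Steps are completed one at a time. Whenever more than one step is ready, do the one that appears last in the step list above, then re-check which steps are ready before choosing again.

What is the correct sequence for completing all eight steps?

a → g → e → c → b → d → f → h

Nothing is required for a and g. a is listed later → a first.
That leaves g as the only ready step → g.
e, c and d are all available; e is listed later → e.
c and d are both available; c is listed later → c.
b now also ready, so the ready set is {b, d}; b is listed later → b.
d needed a and g, now all done → d.
f needed e and d, now all done → f.
Next only h has its prerequisites met → h.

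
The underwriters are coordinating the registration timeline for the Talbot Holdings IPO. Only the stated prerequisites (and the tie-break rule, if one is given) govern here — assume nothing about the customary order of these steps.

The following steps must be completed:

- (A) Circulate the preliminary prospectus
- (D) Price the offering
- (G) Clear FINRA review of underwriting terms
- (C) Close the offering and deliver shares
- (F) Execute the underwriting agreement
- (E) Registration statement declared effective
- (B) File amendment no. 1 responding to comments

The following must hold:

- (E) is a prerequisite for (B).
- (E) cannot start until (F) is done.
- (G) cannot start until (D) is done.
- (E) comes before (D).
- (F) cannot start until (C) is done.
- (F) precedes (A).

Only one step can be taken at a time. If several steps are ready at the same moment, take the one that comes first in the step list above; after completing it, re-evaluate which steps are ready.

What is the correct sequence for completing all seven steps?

(C) (F) (A) (E) (D) (G) (B)

Only (C) has no prerequisites, so it is first.
(F) needed (C), now all done → (F).
Ready: (A) and (E). (A) is listed earlier → (A).
(E) needed (F), now all done → (E).
Now (D) and (B) have their prerequisites met. (D) is listed earlier, so (D) next.
Ready: (G) and (B). (G) is listed earlier → (G).
That leaves (B) as the only ready step → (B).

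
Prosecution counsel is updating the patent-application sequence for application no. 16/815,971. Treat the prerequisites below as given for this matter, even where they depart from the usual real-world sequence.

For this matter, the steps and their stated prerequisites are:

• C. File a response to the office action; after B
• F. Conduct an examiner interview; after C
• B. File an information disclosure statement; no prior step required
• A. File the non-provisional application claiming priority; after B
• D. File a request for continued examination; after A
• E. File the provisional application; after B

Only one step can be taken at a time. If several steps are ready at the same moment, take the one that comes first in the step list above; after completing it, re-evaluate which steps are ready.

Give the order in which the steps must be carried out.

Only B has no prerequisites, so it is first.
C, A and E are all available; C is listed earlier → C.
F now also ready, so the ready set is {F, A, E}; F is listed earlier → F.
Now A and E have their prerequisites met. A is listed earlier, so A next.
Ready: D and E. D is listed earlier → D.
E needed B, now all done → E.

B, C, F, A, D, E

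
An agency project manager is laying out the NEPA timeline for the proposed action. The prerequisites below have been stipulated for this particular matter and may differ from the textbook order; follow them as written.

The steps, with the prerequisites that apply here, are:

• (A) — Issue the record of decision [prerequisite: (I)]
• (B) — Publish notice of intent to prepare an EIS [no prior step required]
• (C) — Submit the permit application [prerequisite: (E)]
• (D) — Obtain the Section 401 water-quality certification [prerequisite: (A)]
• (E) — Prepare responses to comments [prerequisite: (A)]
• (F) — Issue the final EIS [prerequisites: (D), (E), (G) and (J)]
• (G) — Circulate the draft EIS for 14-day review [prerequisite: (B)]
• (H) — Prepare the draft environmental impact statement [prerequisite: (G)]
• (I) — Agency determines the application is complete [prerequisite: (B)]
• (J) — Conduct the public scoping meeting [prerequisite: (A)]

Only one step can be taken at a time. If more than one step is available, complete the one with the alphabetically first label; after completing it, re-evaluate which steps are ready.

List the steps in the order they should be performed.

(B) is the only step with nothing outstanding, so it goes first.
Ready: (G) and (I). (G) has the earlier label → (G).
Now (H) and (I) have their prerequisites met. (H) has the earlier label, so (H) next.
(I) needed (B), now all done → (I).
Next only (A) has its prerequisites met → (A).
Ready: (D), (E) and (J). (D) has the earlier label → (D).
Ready: (E) and (J). (E) has the earlier label → (E).
(C) and (J) are both available; (C) has the earlier label → (C).
That leaves (J) as the only ready step → (J).
(F) is the only step now ready → (F).

(B), (G), (H), (I), (A), (D), (E), (C), (J), (F)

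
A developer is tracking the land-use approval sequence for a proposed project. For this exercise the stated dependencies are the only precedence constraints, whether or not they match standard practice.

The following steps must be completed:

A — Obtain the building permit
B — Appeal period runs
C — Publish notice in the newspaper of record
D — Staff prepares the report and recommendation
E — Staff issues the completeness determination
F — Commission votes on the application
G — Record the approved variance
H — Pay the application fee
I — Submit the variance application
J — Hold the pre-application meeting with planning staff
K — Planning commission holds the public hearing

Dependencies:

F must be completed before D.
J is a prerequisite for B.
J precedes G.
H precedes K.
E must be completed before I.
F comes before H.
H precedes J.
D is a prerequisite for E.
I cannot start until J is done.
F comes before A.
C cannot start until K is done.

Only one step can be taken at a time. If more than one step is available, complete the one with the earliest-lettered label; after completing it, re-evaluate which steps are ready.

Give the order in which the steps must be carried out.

F A D E H J B G I K C

Only F has no prerequisites, so it is first.
Ready: A, D and H. A has the earlier label → A.
D and H are both available; D has the earlier label → D.
E now also ready, so the ready set is {E, H}; E has the earlier label → E.
Next only H has its prerequisites met → H.
Now J and K have their prerequisites met. J has the earlier label, so J next.
B, G and I now also ready, so the ready set is {B, G, I, K}; B has the earlier label → B.
Now G, I and K have their prerequisites met. G has the earlier label, so G next.
Now I and K have their prerequisites met. I has the earlier label, so I next.
Next only K has its prerequisites met → K.
C needed K, now all done → C.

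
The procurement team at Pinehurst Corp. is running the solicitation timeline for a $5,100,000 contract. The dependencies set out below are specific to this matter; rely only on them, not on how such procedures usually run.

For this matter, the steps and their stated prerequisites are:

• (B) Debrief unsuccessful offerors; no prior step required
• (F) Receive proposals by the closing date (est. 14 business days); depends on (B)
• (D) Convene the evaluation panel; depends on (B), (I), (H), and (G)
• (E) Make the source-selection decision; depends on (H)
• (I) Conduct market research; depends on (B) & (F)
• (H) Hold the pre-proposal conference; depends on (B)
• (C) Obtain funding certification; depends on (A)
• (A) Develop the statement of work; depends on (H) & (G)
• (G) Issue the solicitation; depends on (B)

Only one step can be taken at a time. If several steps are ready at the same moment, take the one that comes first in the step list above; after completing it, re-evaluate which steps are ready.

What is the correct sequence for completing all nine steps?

(B) is the only step with nothing outstanding, so it goes first.
Ready: (F), (H) and (G). (F) is listed earlier → (F).
Ready: (I), (H) and (G). (I) is listed earlier → (I).
Now (H) and (G) have their prerequisites met. (H) is listed earlier, so (H) next.
Ready: (E) and (G). (E) is listed earlier → (E).
(G) needed (B), now all done → (G).
Now (D) and (A) have their prerequisites met. (D) is listed earlier, so (D) next.
(A) needed (H) and (G), now all done → (A).
Next only (C) has its prerequisites met → (C).

(B), (F), (I), (H), (E), (G), (D), (A), (C)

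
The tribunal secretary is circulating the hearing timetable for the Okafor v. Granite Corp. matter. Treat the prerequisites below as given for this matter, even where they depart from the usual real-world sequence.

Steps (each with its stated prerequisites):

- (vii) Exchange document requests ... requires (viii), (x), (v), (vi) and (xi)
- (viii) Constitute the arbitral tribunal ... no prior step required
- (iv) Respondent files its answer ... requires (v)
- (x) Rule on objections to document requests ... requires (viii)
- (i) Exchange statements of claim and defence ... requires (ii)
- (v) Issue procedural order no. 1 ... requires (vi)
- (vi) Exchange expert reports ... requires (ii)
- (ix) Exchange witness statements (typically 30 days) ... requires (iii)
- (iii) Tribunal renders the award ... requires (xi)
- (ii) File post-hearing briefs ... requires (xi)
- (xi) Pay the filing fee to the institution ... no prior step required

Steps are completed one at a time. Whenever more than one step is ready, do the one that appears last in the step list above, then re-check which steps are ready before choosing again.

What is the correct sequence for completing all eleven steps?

(xi) and (viii) have no prerequisites; (xi) is listed later, so (xi) is first.
(ii) and (iii) now also ready, so the ready set is {(ii), (iii), (viii)}; (ii) is listed later → (ii).
(vi) and (i) now also ready, so the ready set is {(iii), (vi), (i), (viii)}; (iii) is listed later → (iii).
Ready: (ix), (vi), (i) and (viii). (ix) is listed later → (ix).
(vi), (i) and (viii) are all available; (vi) is listed later → (vi).
(v) now also ready, so the ready set is {(v), (i), (viii)}; (v) is listed later → (v).
Ready: (i), (iv) and (viii). (i) is listed later → (i).
Now (iv) and (viii) have their prerequisites met. (iv) is listed later, so (iv) next.
(viii) is the only step now ready → (viii).
(x) needed (viii), now all done → (x).
(vii) needed (xi), (vi), (v), (x) and (viii), now all done → (vii).

(xi), (ii), (iii), (ix), (vi), (v), (i), (iv), (viii), (x), (vii)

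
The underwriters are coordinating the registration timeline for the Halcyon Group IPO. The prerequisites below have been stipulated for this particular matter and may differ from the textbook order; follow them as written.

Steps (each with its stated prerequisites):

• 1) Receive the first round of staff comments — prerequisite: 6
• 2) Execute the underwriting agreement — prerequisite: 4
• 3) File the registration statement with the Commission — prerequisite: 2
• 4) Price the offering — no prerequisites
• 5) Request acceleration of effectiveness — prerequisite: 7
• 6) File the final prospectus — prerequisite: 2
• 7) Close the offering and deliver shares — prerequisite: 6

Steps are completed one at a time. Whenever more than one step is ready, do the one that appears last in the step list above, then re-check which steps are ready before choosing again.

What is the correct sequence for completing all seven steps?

4 has no prerequisites → 4 first.
Next only 2 has its prerequisites met → 2.
Now 6 and 3 have their prerequisites met. 6 is listed later, so 6 next.
7 and 1 now also ready, so the ready set is {7, 3, 1}; 7 is listed later → 7.
Now 5, 3 and 1 have their prerequisites met. 5 is listed later, so 5 next.
3 and 1 are both available; 3 is listed later → 3.
That leaves 1 as the only ready step → 1.

4 2 6 7 5 3 1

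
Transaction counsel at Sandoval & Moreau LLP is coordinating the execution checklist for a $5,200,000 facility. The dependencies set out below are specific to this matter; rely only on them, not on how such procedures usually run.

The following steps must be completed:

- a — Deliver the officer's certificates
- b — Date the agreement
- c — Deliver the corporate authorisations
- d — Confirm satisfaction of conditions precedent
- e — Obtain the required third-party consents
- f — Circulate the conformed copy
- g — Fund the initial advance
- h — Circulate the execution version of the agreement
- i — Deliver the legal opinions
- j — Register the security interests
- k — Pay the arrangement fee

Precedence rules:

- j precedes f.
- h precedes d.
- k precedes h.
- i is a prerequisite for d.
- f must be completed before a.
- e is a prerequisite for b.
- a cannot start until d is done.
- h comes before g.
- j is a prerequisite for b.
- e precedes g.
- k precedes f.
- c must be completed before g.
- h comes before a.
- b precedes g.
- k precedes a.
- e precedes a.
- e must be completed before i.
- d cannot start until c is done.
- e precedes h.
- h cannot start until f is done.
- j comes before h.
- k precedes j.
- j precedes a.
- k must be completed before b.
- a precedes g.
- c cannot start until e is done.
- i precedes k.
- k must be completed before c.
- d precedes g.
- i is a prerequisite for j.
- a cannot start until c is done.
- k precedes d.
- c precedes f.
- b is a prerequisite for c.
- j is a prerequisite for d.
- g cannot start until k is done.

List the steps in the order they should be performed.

Only e has no prerequisites, so it is first.
That leaves i as the only ready step → i.
k needed i, now all done → k.
j needed i and k, now all done → j.
Next only b has its prerequisites met → b.
That leaves c as the only ready step → c.
f is the only step now ready → f.
h is the only step now ready → h.
That leaves d as the only ready step → d.
a needed c, d, e, f, h, j and k, now all done → a.
g is the only step now ready → g.

e, i, k, j, b, c, f, h, d, a, g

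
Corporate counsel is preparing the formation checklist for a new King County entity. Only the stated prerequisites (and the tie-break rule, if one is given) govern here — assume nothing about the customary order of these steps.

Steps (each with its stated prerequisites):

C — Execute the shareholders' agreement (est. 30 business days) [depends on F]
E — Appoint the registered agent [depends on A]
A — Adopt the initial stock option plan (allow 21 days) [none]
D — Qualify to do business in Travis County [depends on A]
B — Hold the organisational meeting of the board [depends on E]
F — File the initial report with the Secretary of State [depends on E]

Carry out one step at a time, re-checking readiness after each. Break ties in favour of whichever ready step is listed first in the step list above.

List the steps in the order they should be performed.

A, E, D, B, F, C

Only A has no prerequisites, so it is first.
E and D are both available; E is listed earlier → E.
B and F now also ready, so the ready set is {D, B, F}; D is listed earlier → D.
Ready: B and F. B is listed earlier → B.
F needed E, now all done → F.
C needed F, now all done → C.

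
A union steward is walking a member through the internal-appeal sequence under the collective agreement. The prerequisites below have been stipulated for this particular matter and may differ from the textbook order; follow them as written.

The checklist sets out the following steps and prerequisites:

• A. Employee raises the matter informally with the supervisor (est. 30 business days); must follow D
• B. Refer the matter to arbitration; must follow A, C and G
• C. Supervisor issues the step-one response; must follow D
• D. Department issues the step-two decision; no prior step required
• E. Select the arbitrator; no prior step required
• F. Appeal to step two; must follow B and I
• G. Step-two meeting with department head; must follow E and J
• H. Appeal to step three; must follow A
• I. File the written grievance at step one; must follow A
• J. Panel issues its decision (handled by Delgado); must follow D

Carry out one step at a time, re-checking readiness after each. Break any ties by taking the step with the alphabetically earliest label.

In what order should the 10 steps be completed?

D, A, C, E, H, I, J, G, B, F

D and E have no prerequisites; D has the earlier label, so D is first.
A, C and J now also ready, so the ready set is {A, C, E, J}; A has the earlier label → A.
Ready: C, E, H, I and J. C has the earlier label → C.
Now E, H, I and J have their prerequisites met. E has the earlier label, so E next.
H, I and J are all available; H has the earlier label → H.
Ready: I and J. I has the earlier label → I.
That leaves J as the only ready step → J.
Next only G has its prerequisites met → G.
That leaves B as the only ready step → B.
F needed B and I, now all done → F.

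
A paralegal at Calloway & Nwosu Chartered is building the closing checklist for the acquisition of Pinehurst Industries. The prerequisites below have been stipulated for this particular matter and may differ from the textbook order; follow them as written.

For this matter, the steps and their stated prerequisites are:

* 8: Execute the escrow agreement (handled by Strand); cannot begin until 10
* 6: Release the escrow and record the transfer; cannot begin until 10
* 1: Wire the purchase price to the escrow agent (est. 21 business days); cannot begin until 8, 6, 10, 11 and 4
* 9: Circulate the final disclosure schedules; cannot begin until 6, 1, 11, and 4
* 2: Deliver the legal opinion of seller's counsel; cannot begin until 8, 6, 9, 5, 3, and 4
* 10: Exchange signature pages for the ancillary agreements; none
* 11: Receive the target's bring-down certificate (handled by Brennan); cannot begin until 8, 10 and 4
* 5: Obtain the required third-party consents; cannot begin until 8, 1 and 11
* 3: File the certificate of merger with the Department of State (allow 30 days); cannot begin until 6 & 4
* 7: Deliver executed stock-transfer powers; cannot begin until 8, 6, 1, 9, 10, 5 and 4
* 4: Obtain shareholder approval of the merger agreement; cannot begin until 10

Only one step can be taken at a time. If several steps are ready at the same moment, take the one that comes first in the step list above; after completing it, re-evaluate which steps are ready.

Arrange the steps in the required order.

10 is the only step with nothing outstanding, so it goes first.
Ready: 8, 6 and 4. 8 is listed earlier → 8.
6 and 4 are both available; 6 is listed earlier → 6.
Next only 4 has its prerequisites met → 4.
Ready: 11 and 3. 11 is listed earlier → 11.
1 now also ready, so the ready set is {1, 3}; 1 is listed earlier → 1.
9 and 5 now also ready, so the ready set is {9, 5, 3}; 9 is listed earlier → 9.
Ready: 5 and 3. 5 is listed earlier → 5.
7 now also ready, so the ready set is {3, 7}; 3 is listed earlier → 3.
2 and 7 are both available; 2 is listed earlier → 2.
7 is the only step now ready → 7.

10 8 6 4 11 1 9 5 3 2 7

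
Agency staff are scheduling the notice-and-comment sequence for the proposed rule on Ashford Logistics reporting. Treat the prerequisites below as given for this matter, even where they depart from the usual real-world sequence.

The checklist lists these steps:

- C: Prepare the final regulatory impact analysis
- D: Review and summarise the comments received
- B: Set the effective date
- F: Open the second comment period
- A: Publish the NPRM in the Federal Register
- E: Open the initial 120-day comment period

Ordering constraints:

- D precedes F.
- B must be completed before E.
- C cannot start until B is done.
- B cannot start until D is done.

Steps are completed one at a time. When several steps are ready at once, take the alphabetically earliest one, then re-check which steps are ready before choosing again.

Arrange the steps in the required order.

A, D, B, C, E, F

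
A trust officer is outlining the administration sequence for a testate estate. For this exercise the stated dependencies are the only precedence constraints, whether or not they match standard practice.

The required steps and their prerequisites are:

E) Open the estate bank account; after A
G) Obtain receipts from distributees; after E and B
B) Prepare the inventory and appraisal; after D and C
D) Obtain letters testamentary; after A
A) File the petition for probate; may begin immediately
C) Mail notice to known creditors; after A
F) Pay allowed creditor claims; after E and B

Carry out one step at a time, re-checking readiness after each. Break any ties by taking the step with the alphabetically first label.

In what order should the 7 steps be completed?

A, C, D, B, E, F, G

Only A has no prerequisites, so it is first.
Ready: C, D and E. C has the earlier label → C.
Ready: D and E. D has the earlier label → D.
B and E are both available; B has the earlier label → B.
E is the only step now ready → E.
Now F and G have their prerequisites met. F has the earlier label, so F next.
G needed B and E, now all done → G.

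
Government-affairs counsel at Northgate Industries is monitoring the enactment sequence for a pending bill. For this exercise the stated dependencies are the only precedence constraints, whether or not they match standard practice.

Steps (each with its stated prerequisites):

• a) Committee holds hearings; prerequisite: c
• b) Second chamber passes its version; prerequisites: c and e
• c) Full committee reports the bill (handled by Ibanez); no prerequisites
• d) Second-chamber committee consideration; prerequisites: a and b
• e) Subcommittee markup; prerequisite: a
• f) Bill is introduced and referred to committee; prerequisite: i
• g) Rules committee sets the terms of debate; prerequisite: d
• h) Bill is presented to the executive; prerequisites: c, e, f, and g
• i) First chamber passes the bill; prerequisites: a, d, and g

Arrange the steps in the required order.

c has no prerequisites → c first.
That leaves a as the only ready step → a.
e is the only step now ready → e.
That leaves b as the only ready step → b.
That leaves d as the only ready step → d.
Next only g has its prerequisites met → g.
Next only i has its prerequisites met → i.
Next only f has its prerequisites met → f.
h is the only step now ready → h.

c, a, e, b, d, g, i, f, h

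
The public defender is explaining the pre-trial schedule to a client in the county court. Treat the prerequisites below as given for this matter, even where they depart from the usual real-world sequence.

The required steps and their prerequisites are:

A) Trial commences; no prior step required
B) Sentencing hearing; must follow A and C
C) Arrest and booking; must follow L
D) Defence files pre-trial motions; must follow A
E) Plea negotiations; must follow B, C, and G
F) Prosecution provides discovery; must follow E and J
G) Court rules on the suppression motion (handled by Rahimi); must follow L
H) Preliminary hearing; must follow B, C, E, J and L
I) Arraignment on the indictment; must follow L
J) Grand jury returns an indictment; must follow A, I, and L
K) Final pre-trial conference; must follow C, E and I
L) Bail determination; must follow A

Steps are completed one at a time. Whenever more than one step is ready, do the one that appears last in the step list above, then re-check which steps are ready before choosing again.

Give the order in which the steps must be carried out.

A L I J G D C B E K H F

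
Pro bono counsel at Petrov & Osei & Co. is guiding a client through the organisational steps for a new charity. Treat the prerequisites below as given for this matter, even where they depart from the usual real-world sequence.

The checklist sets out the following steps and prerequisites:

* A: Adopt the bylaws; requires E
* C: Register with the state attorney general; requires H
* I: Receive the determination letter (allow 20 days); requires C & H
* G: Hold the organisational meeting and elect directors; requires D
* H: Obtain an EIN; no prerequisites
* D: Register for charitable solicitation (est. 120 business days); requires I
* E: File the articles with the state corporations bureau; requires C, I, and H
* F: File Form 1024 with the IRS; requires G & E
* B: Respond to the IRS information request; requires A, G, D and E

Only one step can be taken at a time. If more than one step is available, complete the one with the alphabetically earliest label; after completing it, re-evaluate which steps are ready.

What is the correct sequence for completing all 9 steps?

H has no prerequisites → H first.
C needed H, now all done → C.
I needed C and H, now all done → I.
D and E are both available; D has the earlier label → D.
G now also ready, so the ready set is {E, G}; E has the earlier label → E.
Now A and G have their prerequisites met. A has the earlier label, so A next.
Next only G has its prerequisites met → G.
Ready: B and F. B has the earlier label → B.
F needed E and G, now all done → F.

H, C, I, D, E, A, G, B, F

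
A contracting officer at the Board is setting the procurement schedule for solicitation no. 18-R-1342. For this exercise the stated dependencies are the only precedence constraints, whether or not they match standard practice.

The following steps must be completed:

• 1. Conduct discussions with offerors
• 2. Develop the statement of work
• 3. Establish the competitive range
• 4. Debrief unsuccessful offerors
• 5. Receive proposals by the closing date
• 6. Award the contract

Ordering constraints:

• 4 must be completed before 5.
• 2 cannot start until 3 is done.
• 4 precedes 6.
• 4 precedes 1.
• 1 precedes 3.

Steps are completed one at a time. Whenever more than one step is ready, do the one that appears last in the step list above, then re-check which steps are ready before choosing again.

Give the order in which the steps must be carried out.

4 has no prerequisites → 4 first.
Ready: 6, 5 and 1. 6 is listed later → 6.
5 and 1 are both available; 5 is listed later → 5.
1 needed 4, now all done → 1.
That leaves 3 as the only ready step → 3.
That leaves 2 as the only ready step → 2.

4, 6, 5, 1, 3, 2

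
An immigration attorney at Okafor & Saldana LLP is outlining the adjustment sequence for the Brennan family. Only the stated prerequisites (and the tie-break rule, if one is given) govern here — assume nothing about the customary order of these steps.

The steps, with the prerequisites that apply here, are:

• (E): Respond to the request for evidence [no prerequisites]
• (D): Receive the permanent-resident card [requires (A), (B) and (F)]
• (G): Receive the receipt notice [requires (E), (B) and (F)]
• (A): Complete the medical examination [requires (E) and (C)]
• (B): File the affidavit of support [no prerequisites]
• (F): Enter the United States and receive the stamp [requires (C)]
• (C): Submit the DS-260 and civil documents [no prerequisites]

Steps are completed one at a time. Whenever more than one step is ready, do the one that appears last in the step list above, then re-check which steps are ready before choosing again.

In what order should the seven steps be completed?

(C) → (F) → (B) → (E) → (A) → (G) → (D)

Nothing is required for (C), (B) and (E). (C) is listed later → (C) first.
(F) now also ready, so the ready set is {(F), (B), (E)}; (F) is listed later → (F).
(B) and (E) are both available; (B) is listed later → (B).
(E) is the only step now ready → (E).
(A) and (G) are both available; (A) is listed later → (A).
(D) now also ready, so the ready set is {(G), (D)}; (G) is listed later → (G).
That leaves (D) as the only ready step → (D).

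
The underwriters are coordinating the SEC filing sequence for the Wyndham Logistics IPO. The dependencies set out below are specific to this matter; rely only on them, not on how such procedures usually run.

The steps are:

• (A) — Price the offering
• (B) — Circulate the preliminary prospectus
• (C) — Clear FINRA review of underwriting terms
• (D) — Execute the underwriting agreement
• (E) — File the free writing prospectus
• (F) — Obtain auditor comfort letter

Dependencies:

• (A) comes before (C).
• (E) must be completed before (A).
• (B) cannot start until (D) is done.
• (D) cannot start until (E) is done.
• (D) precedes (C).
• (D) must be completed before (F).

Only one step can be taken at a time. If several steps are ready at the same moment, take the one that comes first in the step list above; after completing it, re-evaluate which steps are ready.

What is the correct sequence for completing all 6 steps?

(E) (A) (D) (B) (C) (F)

Only (E) has no prerequisites, so it is first.
(A) and (D) are both available; (A) is listed earlier → (A).
Next only (D) has its prerequisites met → (D).
Now (B), (C) and (F) have their prerequisites met. (B) is listed earlier, so (B) next.
Ready: (C) and (F). (C) is listed earlier → (C).
(F) is the only step now ready → (F).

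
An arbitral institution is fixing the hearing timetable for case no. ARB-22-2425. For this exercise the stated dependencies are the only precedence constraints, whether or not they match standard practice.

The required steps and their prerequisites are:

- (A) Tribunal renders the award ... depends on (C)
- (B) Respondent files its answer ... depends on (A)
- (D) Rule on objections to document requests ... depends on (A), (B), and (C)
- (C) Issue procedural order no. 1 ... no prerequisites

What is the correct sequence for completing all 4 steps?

(C) is the only step with nothing outstanding, so it goes first.
(A) needed (C), now all done → (A).
That leaves (B) as the only ready step → (B).
(D) is the only step now ready → (D).

(C) → (A) → (B) → (D)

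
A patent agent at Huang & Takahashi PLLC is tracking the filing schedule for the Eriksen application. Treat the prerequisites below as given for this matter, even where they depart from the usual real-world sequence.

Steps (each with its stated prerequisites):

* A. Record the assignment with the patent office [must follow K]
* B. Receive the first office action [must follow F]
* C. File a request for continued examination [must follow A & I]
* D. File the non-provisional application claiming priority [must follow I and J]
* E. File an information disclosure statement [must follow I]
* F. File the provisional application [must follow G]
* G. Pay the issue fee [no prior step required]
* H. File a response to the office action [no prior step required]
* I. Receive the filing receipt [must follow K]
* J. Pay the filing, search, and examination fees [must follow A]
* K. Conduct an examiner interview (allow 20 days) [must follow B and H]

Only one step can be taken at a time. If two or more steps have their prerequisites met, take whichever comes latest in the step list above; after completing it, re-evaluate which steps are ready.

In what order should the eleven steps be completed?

H, G, F, B, K, I, E, A, J, D, C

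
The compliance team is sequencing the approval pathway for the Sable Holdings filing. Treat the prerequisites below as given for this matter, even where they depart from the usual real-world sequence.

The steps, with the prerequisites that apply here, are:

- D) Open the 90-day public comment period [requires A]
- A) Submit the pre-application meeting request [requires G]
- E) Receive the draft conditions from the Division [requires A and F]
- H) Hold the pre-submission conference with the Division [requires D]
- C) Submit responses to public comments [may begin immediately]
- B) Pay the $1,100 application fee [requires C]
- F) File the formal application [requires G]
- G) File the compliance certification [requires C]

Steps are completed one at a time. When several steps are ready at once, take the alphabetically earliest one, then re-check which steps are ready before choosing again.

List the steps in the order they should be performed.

C, B, G, A, D, F, E, H

C has no prerequisites → C first.
Ready: B and G. B has the earlier label → B.
G needed C, now all done → G.
A and F are both available; A has the earlier label → A.
D now also ready, so the ready set is {D, F}; D has the earlier label → D.
F and H are both available; F has the earlier label → F.
E and H are both available; E has the earlier label → E.
H is the only step now ready → H.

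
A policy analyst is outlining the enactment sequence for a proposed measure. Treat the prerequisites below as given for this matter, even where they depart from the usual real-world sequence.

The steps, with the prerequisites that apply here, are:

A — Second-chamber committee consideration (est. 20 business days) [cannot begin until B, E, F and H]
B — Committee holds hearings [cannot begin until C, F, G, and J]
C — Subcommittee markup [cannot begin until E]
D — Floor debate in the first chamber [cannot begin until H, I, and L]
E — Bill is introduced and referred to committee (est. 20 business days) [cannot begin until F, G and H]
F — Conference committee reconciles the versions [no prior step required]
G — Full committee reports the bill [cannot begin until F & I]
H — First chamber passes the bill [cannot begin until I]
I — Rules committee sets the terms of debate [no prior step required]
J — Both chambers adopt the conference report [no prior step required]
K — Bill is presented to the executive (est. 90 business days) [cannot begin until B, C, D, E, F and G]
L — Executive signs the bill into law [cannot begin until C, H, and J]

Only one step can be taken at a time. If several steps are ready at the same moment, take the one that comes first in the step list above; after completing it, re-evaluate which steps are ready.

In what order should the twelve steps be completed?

F I G H E C J B A L D K

Nothing is required for F, I and J. F is listed earlier → F first.
I and J are both available; I is listed earlier → I.
G and H now also ready, so the ready set is {G, H, J}; G is listed earlier → G.
Ready: H and J. H is listed earlier → H.
E and J are both available; E is listed earlier → E.
C now also ready, so the ready set is {C, J}; C is listed earlier → C.
Next only J has its prerequisites met → J.
B and L are both available; B is listed earlier → B.
Now A and L have their prerequisites met. A is listed earlier, so A next.
Next only L has its prerequisites met → L.
D is the only step now ready → D.
K needed B, C, D, E, F and G, now all done → K.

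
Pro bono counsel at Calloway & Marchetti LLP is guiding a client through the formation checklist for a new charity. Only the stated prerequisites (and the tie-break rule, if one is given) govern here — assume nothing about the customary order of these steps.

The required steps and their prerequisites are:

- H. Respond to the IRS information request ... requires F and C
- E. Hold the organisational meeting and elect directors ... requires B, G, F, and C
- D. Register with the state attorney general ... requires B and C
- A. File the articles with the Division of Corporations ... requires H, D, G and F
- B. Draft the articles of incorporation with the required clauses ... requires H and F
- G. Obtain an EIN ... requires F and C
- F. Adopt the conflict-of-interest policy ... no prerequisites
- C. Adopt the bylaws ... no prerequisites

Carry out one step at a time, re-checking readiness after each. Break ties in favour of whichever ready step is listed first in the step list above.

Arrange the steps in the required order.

Nothing is required for F and C. F is listed earlier → F first.
C is the only step now ready → C.
H and G are both available; H is listed earlier → H.
Now B and G have their prerequisites met. B is listed earlier, so B next.
Now D and G have their prerequisites met. D is listed earlier, so D next.
G needed F and C, now all done → G.
Ready: E and A. E is listed earlier → E.
That leaves A as the only ready step → A.

F, C, H, B, D, G, E, A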